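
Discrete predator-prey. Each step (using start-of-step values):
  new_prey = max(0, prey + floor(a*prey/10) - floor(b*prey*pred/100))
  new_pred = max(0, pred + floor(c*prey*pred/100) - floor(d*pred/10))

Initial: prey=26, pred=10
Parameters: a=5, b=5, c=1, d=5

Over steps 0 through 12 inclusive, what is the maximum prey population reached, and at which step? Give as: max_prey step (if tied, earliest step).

Step 1: prey: 26+13-13=26; pred: 10+2-5=7
Step 2: prey: 26+13-9=30; pred: 7+1-3=5
Step 3: prey: 30+15-7=38; pred: 5+1-2=4
Step 4: prey: 38+19-7=50; pred: 4+1-2=3
Step 5: prey: 50+25-7=68; pred: 3+1-1=3
Step 6: prey: 68+34-10=92; pred: 3+2-1=4
Step 7: prey: 92+46-18=120; pred: 4+3-2=5
Step 8: prey: 120+60-30=150; pred: 5+6-2=9
Step 9: prey: 150+75-67=158; pred: 9+13-4=18
Step 10: prey: 158+79-142=95; pred: 18+28-9=37
Step 11: prey: 95+47-175=0; pred: 37+35-18=54
Step 12: prey: 0+0-0=0; pred: 54+0-27=27
Max prey = 158 at step 9

Answer: 158 9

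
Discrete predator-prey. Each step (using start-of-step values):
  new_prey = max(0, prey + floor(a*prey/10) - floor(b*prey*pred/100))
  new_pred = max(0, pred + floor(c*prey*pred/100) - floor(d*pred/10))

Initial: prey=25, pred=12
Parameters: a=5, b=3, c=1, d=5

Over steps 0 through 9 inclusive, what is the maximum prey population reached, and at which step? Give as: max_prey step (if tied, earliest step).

Answer: 164 8

Derivation:
Step 1: prey: 25+12-9=28; pred: 12+3-6=9
Step 2: prey: 28+14-7=35; pred: 9+2-4=7
Step 3: prey: 35+17-7=45; pred: 7+2-3=6
Step 4: prey: 45+22-8=59; pred: 6+2-3=5
Step 5: prey: 59+29-8=80; pred: 5+2-2=5
Step 6: prey: 80+40-12=108; pred: 5+4-2=7
Step 7: prey: 108+54-22=140; pred: 7+7-3=11
Step 8: prey: 140+70-46=164; pred: 11+15-5=21
Step 9: prey: 164+82-103=143; pred: 21+34-10=45
Max prey = 164 at step 8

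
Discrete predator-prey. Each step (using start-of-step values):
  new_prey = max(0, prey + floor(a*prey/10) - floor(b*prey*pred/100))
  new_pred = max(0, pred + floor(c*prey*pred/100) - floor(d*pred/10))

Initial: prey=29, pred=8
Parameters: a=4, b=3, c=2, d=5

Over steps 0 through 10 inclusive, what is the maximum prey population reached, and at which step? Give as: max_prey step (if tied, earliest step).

Answer: 46 4

Derivation:
Step 1: prey: 29+11-6=34; pred: 8+4-4=8
Step 2: prey: 34+13-8=39; pred: 8+5-4=9
Step 3: prey: 39+15-10=44; pred: 9+7-4=12
Step 4: prey: 44+17-15=46; pred: 12+10-6=16
Step 5: prey: 46+18-22=42; pred: 16+14-8=22
Step 6: prey: 42+16-27=31; pred: 22+18-11=29
Step 7: prey: 31+12-26=17; pred: 29+17-14=32
Step 8: prey: 17+6-16=7; pred: 32+10-16=26
Step 9: prey: 7+2-5=4; pred: 26+3-13=16
Step 10: prey: 4+1-1=4; pred: 16+1-8=9
Max prey = 46 at step 4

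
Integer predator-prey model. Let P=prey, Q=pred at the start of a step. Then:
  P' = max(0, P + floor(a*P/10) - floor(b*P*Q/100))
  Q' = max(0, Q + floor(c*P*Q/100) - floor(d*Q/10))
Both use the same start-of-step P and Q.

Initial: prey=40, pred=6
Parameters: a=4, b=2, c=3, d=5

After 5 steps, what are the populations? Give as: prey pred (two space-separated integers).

Answer: 0 149

Derivation:
Step 1: prey: 40+16-4=52; pred: 6+7-3=10
Step 2: prey: 52+20-10=62; pred: 10+15-5=20
Step 3: prey: 62+24-24=62; pred: 20+37-10=47
Step 4: prey: 62+24-58=28; pred: 47+87-23=111
Step 5: prey: 28+11-62=0; pred: 111+93-55=149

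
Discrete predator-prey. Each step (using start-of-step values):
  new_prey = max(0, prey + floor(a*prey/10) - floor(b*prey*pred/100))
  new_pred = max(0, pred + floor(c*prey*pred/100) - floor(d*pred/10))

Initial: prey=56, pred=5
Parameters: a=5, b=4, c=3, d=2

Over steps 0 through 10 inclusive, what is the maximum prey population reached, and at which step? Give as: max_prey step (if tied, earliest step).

Step 1: prey: 56+28-11=73; pred: 5+8-1=12
Step 2: prey: 73+36-35=74; pred: 12+26-2=36
Step 3: prey: 74+37-106=5; pred: 36+79-7=108
Step 4: prey: 5+2-21=0; pred: 108+16-21=103
Step 5: prey: 0+0-0=0; pred: 103+0-20=83
Step 6: prey: 0+0-0=0; pred: 83+0-16=67
Step 7: prey: 0+0-0=0; pred: 67+0-13=54
Step 8: prey: 0+0-0=0; pred: 54+0-10=44
Step 9: prey: 0+0-0=0; pred: 44+0-8=36
Step 10: prey: 0+0-0=0; pred: 36+0-7=29
Max prey = 74 at step 2

Answer: 74 2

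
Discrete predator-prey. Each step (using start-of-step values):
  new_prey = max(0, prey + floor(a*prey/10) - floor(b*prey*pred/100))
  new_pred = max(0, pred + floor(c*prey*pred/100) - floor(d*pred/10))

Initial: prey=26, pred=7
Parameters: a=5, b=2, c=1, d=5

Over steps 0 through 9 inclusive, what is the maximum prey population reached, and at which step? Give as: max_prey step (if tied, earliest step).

Answer: 259 7

Derivation:
Step 1: prey: 26+13-3=36; pred: 7+1-3=5
Step 2: prey: 36+18-3=51; pred: 5+1-2=4
Step 3: prey: 51+25-4=72; pred: 4+2-2=4
Step 4: prey: 72+36-5=103; pred: 4+2-2=4
Step 5: prey: 103+51-8=146; pred: 4+4-2=6
Step 6: prey: 146+73-17=202; pred: 6+8-3=11
Step 7: prey: 202+101-44=259; pred: 11+22-5=28
Step 8: prey: 259+129-145=243; pred: 28+72-14=86
Step 9: prey: 243+121-417=0; pred: 86+208-43=251
Max prey = 259 at step 7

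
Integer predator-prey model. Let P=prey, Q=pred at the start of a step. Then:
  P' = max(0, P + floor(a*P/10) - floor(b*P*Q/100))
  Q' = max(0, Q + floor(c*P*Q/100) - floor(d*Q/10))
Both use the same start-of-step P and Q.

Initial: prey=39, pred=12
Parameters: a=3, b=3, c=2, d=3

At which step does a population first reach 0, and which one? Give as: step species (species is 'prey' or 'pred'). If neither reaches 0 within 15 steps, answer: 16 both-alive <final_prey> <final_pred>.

Answer: 16 both-alive 1 3

Derivation:
Step 1: prey: 39+11-14=36; pred: 12+9-3=18
Step 2: prey: 36+10-19=27; pred: 18+12-5=25
Step 3: prey: 27+8-20=15; pred: 25+13-7=31
Step 4: prey: 15+4-13=6; pred: 31+9-9=31
Step 5: prey: 6+1-5=2; pred: 31+3-9=25
Step 6: prey: 2+0-1=1; pred: 25+1-7=19
Step 7: prey: 1+0-0=1; pred: 19+0-5=14
Step 8: prey: 1+0-0=1; pred: 14+0-4=10
Step 9: prey: 1+0-0=1; pred: 10+0-3=7
Step 10: prey: 1+0-0=1; pred: 7+0-2=5
Step 11: prey: 1+0-0=1; pred: 5+0-1=4
Step 12: prey: 1+0-0=1; pred: 4+0-1=3
Step 13: prey: 1+0-0=1; pred: 3+0-0=3
Steps 14-15: state stable at prey=1, pred=3 (no change)
No extinction within 15 steps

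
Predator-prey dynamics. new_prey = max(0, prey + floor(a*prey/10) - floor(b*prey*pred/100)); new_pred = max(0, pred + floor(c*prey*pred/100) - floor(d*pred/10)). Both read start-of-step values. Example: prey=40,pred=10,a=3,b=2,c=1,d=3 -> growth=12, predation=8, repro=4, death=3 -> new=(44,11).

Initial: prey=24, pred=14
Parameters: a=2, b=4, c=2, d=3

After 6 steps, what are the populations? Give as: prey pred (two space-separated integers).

Answer: 3 6

Derivation:
Step 1: prey: 24+4-13=15; pred: 14+6-4=16
Step 2: prey: 15+3-9=9; pred: 16+4-4=16
Step 3: prey: 9+1-5=5; pred: 16+2-4=14
Step 4: prey: 5+1-2=4; pred: 14+1-4=11
Step 5: prey: 4+0-1=3; pred: 11+0-3=8
Step 6: prey: 3+0-0=3; pred: 8+0-2=6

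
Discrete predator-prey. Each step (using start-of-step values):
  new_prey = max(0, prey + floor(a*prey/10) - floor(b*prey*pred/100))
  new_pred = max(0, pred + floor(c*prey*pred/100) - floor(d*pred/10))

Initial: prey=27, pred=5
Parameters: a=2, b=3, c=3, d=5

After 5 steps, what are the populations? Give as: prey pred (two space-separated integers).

Step 1: prey: 27+5-4=28; pred: 5+4-2=7
Step 2: prey: 28+5-5=28; pred: 7+5-3=9
Step 3: prey: 28+5-7=26; pred: 9+7-4=12
Step 4: prey: 26+5-9=22; pred: 12+9-6=15
Step 5: prey: 22+4-9=17; pred: 15+9-7=17

Answer: 17 17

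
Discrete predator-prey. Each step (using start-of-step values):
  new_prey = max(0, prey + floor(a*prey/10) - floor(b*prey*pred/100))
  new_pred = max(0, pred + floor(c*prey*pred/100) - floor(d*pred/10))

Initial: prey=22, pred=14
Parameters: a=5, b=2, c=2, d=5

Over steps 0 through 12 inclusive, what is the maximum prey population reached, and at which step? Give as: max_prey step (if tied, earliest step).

Answer: 53 5

Derivation:
Step 1: prey: 22+11-6=27; pred: 14+6-7=13
Step 2: prey: 27+13-7=33; pred: 13+7-6=14
Step 3: prey: 33+16-9=40; pred: 14+9-7=16
Step 4: prey: 40+20-12=48; pred: 16+12-8=20
Step 5: prey: 48+24-19=53; pred: 20+19-10=29
Step 6: prey: 53+26-30=49; pred: 29+30-14=45
Step 7: prey: 49+24-44=29; pred: 45+44-22=67
Step 8: prey: 29+14-38=5; pred: 67+38-33=72
Step 9: prey: 5+2-7=0; pred: 72+7-36=43
Step 10: prey: 0+0-0=0; pred: 43+0-21=22
Step 11: prey: 0+0-0=0; pred: 22+0-11=11
Step 12: prey: 0+0-0=0; pred: 11+0-5=6
Max prey = 53 at step 5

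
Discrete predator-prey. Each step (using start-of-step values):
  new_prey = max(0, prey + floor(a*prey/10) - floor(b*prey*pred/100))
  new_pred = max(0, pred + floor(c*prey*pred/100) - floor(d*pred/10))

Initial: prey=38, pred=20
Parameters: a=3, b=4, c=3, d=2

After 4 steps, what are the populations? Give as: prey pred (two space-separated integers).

Step 1: prey: 38+11-30=19; pred: 20+22-4=38
Step 2: prey: 19+5-28=0; pred: 38+21-7=52
Step 3: prey: 0+0-0=0; pred: 52+0-10=42
Step 4: prey: 0+0-0=0; pred: 42+0-8=34

Answer: 0 34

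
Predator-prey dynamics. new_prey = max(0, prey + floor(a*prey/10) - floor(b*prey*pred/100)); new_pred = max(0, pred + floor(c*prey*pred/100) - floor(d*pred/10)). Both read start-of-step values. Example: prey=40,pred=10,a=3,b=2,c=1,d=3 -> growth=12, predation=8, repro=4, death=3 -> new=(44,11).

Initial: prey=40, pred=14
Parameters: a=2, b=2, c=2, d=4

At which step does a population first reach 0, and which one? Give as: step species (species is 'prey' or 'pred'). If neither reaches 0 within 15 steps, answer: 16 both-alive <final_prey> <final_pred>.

Answer: 16 both-alive 3 2

Derivation:
Step 1: prey: 40+8-11=37; pred: 14+11-5=20
Step 2: prey: 37+7-14=30; pred: 20+14-8=26
Step 3: prey: 30+6-15=21; pred: 26+15-10=31
Step 4: prey: 21+4-13=12; pred: 31+13-12=32
Step 5: prey: 12+2-7=7; pred: 32+7-12=27
Step 6: prey: 7+1-3=5; pred: 27+3-10=20
Step 7: prey: 5+1-2=4; pred: 20+2-8=14
Step 8: prey: 4+0-1=3; pred: 14+1-5=10
Step 9: prey: 3+0-0=3; pred: 10+0-4=6
Step 10: prey: 3+0-0=3; pred: 6+0-2=4
Step 11: prey: 3+0-0=3; pred: 4+0-1=3
Step 12: prey: 3+0-0=3; pred: 3+0-1=2
Step 13: prey: 3+0-0=3; pred: 2+0-0=2
Steps 14-15: state stable at prey=3, pred=2 (no change)
No extinction within 15 steps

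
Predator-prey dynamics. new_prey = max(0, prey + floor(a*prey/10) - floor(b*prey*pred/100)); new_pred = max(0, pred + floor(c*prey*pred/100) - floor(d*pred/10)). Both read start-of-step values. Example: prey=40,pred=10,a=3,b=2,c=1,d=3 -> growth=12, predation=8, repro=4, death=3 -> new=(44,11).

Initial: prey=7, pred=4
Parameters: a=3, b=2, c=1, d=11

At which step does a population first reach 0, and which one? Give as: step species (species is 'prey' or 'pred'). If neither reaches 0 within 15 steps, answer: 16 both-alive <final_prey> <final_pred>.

Step 1: prey: 7+2-0=9; pred: 4+0-4=0
First extinction: pred at step 1

Answer: 1 pred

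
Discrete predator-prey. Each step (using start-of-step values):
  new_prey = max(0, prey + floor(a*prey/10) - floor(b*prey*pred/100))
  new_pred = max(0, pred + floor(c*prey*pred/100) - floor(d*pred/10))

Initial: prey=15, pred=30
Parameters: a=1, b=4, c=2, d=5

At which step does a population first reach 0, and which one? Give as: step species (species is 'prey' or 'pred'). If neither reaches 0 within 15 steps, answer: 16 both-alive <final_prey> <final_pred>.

Answer: 1 prey

Derivation:
Step 1: prey: 15+1-18=0; pred: 30+9-15=24
First extinction: prey at step 1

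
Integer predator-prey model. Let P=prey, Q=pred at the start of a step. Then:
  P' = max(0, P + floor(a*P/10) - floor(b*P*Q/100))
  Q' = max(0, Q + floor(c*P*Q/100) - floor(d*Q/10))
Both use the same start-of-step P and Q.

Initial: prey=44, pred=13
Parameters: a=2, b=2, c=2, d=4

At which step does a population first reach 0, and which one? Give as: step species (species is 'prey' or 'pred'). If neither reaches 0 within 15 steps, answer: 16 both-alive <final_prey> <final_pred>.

Answer: 16 both-alive 3 2

Derivation:
Step 1: prey: 44+8-11=41; pred: 13+11-5=19
Step 2: prey: 41+8-15=34; pred: 19+15-7=27
Step 3: prey: 34+6-18=22; pred: 27+18-10=35
Step 4: prey: 22+4-15=11; pred: 35+15-14=36
Step 5: prey: 11+2-7=6; pred: 36+7-14=29
Step 6: prey: 6+1-3=4; pred: 29+3-11=21
Step 7: prey: 4+0-1=3; pred: 21+1-8=14
Step 8: prey: 3+0-0=3; pred: 14+0-5=9
Step 9: prey: 3+0-0=3; pred: 9+0-3=6
Step 10: prey: 3+0-0=3; pred: 6+0-2=4
Step 11: prey: 3+0-0=3; pred: 4+0-1=3
Step 12: prey: 3+0-0=3; pred: 3+0-1=2
Step 13: prey: 3+0-0=3; pred: 2+0-0=2
Steps 14-15: state stable at prey=3, pred=2 (no change)
No extinction within 15 steps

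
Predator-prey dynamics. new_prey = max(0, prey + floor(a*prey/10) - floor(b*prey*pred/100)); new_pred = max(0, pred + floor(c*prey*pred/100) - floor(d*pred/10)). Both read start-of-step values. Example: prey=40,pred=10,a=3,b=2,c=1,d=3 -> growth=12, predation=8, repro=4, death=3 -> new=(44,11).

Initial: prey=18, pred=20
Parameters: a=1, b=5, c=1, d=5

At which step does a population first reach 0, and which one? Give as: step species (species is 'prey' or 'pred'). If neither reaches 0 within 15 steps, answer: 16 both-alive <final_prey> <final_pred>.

Answer: 16 both-alive 1 1

Derivation:
Step 1: prey: 18+1-18=1; pred: 20+3-10=13
Step 2: prey: 1+0-0=1; pred: 13+0-6=7
Step 3: prey: 1+0-0=1; pred: 7+0-3=4
Step 4: prey: 1+0-0=1; pred: 4+0-2=2
Step 5: prey: 1+0-0=1; pred: 2+0-1=1
Step 6: prey: 1+0-0=1; pred: 1+0-0=1
Steps 7-15: state stable at prey=1, pred=1 (no change)
No extinction within 15 steps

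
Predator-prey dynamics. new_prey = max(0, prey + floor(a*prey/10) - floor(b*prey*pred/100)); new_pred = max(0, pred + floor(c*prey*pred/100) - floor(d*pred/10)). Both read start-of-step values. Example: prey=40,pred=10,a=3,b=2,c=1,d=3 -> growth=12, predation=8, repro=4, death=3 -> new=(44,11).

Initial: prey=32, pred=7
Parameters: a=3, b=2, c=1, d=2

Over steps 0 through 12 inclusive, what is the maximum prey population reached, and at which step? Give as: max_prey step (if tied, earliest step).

Answer: 53 5

Derivation:
Step 1: prey: 32+9-4=37; pred: 7+2-1=8
Step 2: prey: 37+11-5=43; pred: 8+2-1=9
Step 3: prey: 43+12-7=48; pred: 9+3-1=11
Step 4: prey: 48+14-10=52; pred: 11+5-2=14
Step 5: prey: 52+15-14=53; pred: 14+7-2=19
Step 6: prey: 53+15-20=48; pred: 19+10-3=26
Step 7: prey: 48+14-24=38; pred: 26+12-5=33
Step 8: prey: 38+11-25=24; pred: 33+12-6=39
Step 9: prey: 24+7-18=13; pred: 39+9-7=41
Step 10: prey: 13+3-10=6; pred: 41+5-8=38
Step 11: prey: 6+1-4=3; pred: 38+2-7=33
Step 12: prey: 3+0-1=2; pred: 33+0-6=27
Max prey = 53 at step 5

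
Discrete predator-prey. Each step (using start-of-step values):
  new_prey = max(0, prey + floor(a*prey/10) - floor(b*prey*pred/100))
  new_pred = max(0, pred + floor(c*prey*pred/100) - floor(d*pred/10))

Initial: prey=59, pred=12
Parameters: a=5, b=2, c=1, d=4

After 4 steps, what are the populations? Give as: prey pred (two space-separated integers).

Step 1: prey: 59+29-14=74; pred: 12+7-4=15
Step 2: prey: 74+37-22=89; pred: 15+11-6=20
Step 3: prey: 89+44-35=98; pred: 20+17-8=29
Step 4: prey: 98+49-56=91; pred: 29+28-11=46

Answer: 91 46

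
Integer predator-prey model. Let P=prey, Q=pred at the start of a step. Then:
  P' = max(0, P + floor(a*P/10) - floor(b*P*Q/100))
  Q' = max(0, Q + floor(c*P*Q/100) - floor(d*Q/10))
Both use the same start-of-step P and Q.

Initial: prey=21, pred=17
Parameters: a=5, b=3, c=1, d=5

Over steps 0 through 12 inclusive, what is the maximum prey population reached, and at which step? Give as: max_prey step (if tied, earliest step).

Answer: 243 10

Derivation:
Step 1: prey: 21+10-10=21; pred: 17+3-8=12
Step 2: prey: 21+10-7=24; pred: 12+2-6=8
Step 3: prey: 24+12-5=31; pred: 8+1-4=5
Step 4: prey: 31+15-4=42; pred: 5+1-2=4
Step 5: prey: 42+21-5=58; pred: 4+1-2=3
Step 6: prey: 58+29-5=82; pred: 3+1-1=3
Step 7: prey: 82+41-7=116; pred: 3+2-1=4
Step 8: prey: 116+58-13=161; pred: 4+4-2=6
Step 9: prey: 161+80-28=213; pred: 6+9-3=12
Step 10: prey: 213+106-76=243; pred: 12+25-6=31
Step 11: prey: 243+121-225=139; pred: 31+75-15=91
Step 12: prey: 139+69-379=0; pred: 91+126-45=172
Max prey = 243 at step 10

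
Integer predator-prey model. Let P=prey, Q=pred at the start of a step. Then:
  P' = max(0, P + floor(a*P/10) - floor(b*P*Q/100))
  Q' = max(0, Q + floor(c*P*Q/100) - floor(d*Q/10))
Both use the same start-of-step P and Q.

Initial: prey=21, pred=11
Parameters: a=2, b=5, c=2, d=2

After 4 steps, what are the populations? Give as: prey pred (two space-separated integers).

Answer: 2 12

Derivation:
Step 1: prey: 21+4-11=14; pred: 11+4-2=13
Step 2: prey: 14+2-9=7; pred: 13+3-2=14
Step 3: prey: 7+1-4=4; pred: 14+1-2=13
Step 4: prey: 4+0-2=2; pred: 13+1-2=12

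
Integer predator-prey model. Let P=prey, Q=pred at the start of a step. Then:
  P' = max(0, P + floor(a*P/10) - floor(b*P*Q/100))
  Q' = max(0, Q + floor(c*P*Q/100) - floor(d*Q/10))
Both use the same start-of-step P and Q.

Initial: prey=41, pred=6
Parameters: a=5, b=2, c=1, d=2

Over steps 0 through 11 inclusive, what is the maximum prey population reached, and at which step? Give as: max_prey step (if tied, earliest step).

Step 1: prey: 41+20-4=57; pred: 6+2-1=7
Step 2: prey: 57+28-7=78; pred: 7+3-1=9
Step 3: prey: 78+39-14=103; pred: 9+7-1=15
Step 4: prey: 103+51-30=124; pred: 15+15-3=27
Step 5: prey: 124+62-66=120; pred: 27+33-5=55
Step 6: prey: 120+60-132=48; pred: 55+66-11=110
Step 7: prey: 48+24-105=0; pred: 110+52-22=140
Step 8: prey: 0+0-0=0; pred: 140+0-28=112
Step 9: prey: 0+0-0=0; pred: 112+0-22=90
Step 10: prey: 0+0-0=0; pred: 90+0-18=72
Step 11: prey: 0+0-0=0; pred: 72+0-14=58
Max prey = 124 at step 4

Answer: 124 4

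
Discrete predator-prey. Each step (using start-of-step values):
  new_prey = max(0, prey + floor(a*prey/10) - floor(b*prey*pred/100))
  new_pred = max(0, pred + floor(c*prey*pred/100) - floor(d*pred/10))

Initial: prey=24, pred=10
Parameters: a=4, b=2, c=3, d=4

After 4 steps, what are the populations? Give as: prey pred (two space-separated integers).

Step 1: prey: 24+9-4=29; pred: 10+7-4=13
Step 2: prey: 29+11-7=33; pred: 13+11-5=19
Step 3: prey: 33+13-12=34; pred: 19+18-7=30
Step 4: prey: 34+13-20=27; pred: 30+30-12=48

Answer: 27 48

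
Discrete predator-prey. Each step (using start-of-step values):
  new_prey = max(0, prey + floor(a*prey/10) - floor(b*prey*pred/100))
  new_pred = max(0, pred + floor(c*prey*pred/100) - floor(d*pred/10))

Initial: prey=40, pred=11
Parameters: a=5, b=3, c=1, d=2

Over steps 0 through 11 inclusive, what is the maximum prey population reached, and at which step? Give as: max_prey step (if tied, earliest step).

Step 1: prey: 40+20-13=47; pred: 11+4-2=13
Step 2: prey: 47+23-18=52; pred: 13+6-2=17
Step 3: prey: 52+26-26=52; pred: 17+8-3=22
Step 4: prey: 52+26-34=44; pred: 22+11-4=29
Step 5: prey: 44+22-38=28; pred: 29+12-5=36
Step 6: prey: 28+14-30=12; pred: 36+10-7=39
Step 7: prey: 12+6-14=4; pred: 39+4-7=36
Step 8: prey: 4+2-4=2; pred: 36+1-7=30
Step 9: prey: 2+1-1=2; pred: 30+0-6=24
Step 10: prey: 2+1-1=2; pred: 24+0-4=20
Step 11: prey: 2+1-1=2; pred: 20+0-4=16
Max prey = 52 at step 2

Answer: 52 2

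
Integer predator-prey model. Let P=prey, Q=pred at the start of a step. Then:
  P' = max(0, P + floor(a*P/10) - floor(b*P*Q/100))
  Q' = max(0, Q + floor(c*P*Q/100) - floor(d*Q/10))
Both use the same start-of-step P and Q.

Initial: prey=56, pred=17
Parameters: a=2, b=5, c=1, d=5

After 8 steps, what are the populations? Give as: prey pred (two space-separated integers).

Answer: 3 1

Derivation:
Step 1: prey: 56+11-47=20; pred: 17+9-8=18
Step 2: prey: 20+4-18=6; pred: 18+3-9=12
Step 3: prey: 6+1-3=4; pred: 12+0-6=6
Step 4: prey: 4+0-1=3; pred: 6+0-3=3
Step 5: prey: 3+0-0=3; pred: 3+0-1=2
Step 6: prey: 3+0-0=3; pred: 2+0-1=1
Step 7: prey: 3+0-0=3; pred: 1+0-0=1
Step 8: prey: 3+0-0=3; pred: 1+0-0=1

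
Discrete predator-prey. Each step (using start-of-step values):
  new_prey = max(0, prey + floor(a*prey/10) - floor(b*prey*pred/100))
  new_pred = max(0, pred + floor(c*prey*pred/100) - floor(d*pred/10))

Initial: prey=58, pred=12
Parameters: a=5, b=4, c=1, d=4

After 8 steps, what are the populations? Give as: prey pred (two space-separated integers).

Step 1: prey: 58+29-27=60; pred: 12+6-4=14
Step 2: prey: 60+30-33=57; pred: 14+8-5=17
Step 3: prey: 57+28-38=47; pred: 17+9-6=20
Step 4: prey: 47+23-37=33; pred: 20+9-8=21
Step 5: prey: 33+16-27=22; pred: 21+6-8=19
Step 6: prey: 22+11-16=17; pred: 19+4-7=16
Step 7: prey: 17+8-10=15; pred: 16+2-6=12
Step 8: prey: 15+7-7=15; pred: 12+1-4=9

Answer: 15 9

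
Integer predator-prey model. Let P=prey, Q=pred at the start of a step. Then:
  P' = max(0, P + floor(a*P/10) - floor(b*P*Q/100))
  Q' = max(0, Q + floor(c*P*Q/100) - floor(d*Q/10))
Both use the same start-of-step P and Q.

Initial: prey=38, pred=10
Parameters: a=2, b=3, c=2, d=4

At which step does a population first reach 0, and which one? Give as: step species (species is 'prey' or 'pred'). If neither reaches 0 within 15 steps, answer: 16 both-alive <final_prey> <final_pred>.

Answer: 16 both-alive 14 2

Derivation:
Step 1: prey: 38+7-11=34; pred: 10+7-4=13
Step 2: prey: 34+6-13=27; pred: 13+8-5=16
Step 3: prey: 27+5-12=20; pred: 16+8-6=18
Step 4: prey: 20+4-10=14; pred: 18+7-7=18
Step 5: prey: 14+2-7=9; pred: 18+5-7=16
Step 6: prey: 9+1-4=6; pred: 16+2-6=12
Step 7: prey: 6+1-2=5; pred: 12+1-4=9
Step 8: prey: 5+1-1=5; pred: 9+0-3=6
Step 9: prey: 5+1-0=6; pred: 6+0-2=4
Step 10: prey: 6+1-0=7; pred: 4+0-1=3
Step 11: prey: 7+1-0=8; pred: 3+0-1=2
Step 12: prey: 8+1-0=9; pred: 2+0-0=2
Step 13: prey: 9+1-0=10; pred: 2+0-0=2
Step 14: prey: 10+2-0=12; pred: 2+0-0=2
Step 15: prey: 12+2-0=14; pred: 2+0-0=2
No extinction within 15 steps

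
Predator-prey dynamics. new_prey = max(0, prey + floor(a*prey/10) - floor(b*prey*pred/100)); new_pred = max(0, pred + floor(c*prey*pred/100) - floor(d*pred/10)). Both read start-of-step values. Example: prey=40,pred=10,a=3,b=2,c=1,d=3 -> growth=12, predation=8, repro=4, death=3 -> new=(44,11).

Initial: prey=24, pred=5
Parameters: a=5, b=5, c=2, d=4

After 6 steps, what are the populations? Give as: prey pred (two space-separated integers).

Step 1: prey: 24+12-6=30; pred: 5+2-2=5
Step 2: prey: 30+15-7=38; pred: 5+3-2=6
Step 3: prey: 38+19-11=46; pred: 6+4-2=8
Step 4: prey: 46+23-18=51; pred: 8+7-3=12
Step 5: prey: 51+25-30=46; pred: 12+12-4=20
Step 6: prey: 46+23-46=23; pred: 20+18-8=30

Answer: 23 30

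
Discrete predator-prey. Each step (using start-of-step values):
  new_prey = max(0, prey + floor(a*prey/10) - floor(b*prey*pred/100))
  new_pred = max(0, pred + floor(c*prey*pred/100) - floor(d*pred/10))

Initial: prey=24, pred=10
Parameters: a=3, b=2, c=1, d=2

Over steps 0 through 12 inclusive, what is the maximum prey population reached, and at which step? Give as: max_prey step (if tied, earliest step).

Step 1: prey: 24+7-4=27; pred: 10+2-2=10
Step 2: prey: 27+8-5=30; pred: 10+2-2=10
Step 3: prey: 30+9-6=33; pred: 10+3-2=11
Step 4: prey: 33+9-7=35; pred: 11+3-2=12
Step 5: prey: 35+10-8=37; pred: 12+4-2=14
Step 6: prey: 37+11-10=38; pred: 14+5-2=17
Step 7: prey: 38+11-12=37; pred: 17+6-3=20
Step 8: prey: 37+11-14=34; pred: 20+7-4=23
Step 9: prey: 34+10-15=29; pred: 23+7-4=26
Step 10: prey: 29+8-15=22; pred: 26+7-5=28
Step 11: prey: 22+6-12=16; pred: 28+6-5=29
Step 12: prey: 16+4-9=11; pred: 29+4-5=28
Max prey = 38 at step 6

Answer: 38 6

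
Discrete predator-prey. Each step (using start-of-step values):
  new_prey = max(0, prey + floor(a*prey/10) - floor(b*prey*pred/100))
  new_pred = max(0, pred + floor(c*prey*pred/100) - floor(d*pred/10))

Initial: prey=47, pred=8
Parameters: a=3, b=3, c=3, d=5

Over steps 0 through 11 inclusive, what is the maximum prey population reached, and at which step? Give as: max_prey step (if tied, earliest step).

Step 1: prey: 47+14-11=50; pred: 8+11-4=15
Step 2: prey: 50+15-22=43; pred: 15+22-7=30
Step 3: prey: 43+12-38=17; pred: 30+38-15=53
Step 4: prey: 17+5-27=0; pred: 53+27-26=54
Step 5: prey: 0+0-0=0; pred: 54+0-27=27
Step 6: prey: 0+0-0=0; pred: 27+0-13=14
Step 7: prey: 0+0-0=0; pred: 14+0-7=7
Step 8: prey: 0+0-0=0; pred: 7+0-3=4
Step 9: prey: 0+0-0=0; pred: 4+0-2=2
Step 10: prey: 0+0-0=0; pred: 2+0-1=1
Step 11: prey: 0+0-0=0; pred: 1+0-0=1
Max prey = 50 at step 1

Answer: 50 1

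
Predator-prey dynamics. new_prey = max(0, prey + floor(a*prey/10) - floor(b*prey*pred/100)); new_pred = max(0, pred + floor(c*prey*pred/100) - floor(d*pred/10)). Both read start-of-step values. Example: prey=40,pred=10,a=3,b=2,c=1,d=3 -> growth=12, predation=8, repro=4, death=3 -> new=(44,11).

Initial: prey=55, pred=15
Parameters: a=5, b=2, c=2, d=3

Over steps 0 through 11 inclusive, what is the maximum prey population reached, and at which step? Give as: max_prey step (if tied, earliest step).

Step 1: prey: 55+27-16=66; pred: 15+16-4=27
Step 2: prey: 66+33-35=64; pred: 27+35-8=54
Step 3: prey: 64+32-69=27; pred: 54+69-16=107
Step 4: prey: 27+13-57=0; pred: 107+57-32=132
Step 5: prey: 0+0-0=0; pred: 132+0-39=93
Step 6: prey: 0+0-0=0; pred: 93+0-27=66
Step 7: prey: 0+0-0=0; pred: 66+0-19=47
Step 8: prey: 0+0-0=0; pred: 47+0-14=33
Step 9: prey: 0+0-0=0; pred: 33+0-9=24
Step 10: prey: 0+0-0=0; pred: 24+0-7=17
Step 11: prey: 0+0-0=0; pred: 17+0-5=12
Max prey = 66 at step 1

Answer: 66 1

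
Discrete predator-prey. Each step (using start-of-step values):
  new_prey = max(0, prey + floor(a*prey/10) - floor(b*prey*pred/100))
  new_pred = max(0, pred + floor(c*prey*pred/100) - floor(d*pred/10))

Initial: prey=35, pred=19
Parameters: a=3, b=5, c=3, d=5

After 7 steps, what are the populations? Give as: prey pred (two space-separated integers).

Answer: 0 1

Derivation:
Step 1: prey: 35+10-33=12; pred: 19+19-9=29
Step 2: prey: 12+3-17=0; pred: 29+10-14=25
Step 3: prey: 0+0-0=0; pred: 25+0-12=13
Step 4: prey: 0+0-0=0; pred: 13+0-6=7
Step 5: prey: 0+0-0=0; pred: 7+0-3=4
Step 6: prey: 0+0-0=0; pred: 4+0-2=2
Step 7: prey: 0+0-0=0; pred: 2+0-1=1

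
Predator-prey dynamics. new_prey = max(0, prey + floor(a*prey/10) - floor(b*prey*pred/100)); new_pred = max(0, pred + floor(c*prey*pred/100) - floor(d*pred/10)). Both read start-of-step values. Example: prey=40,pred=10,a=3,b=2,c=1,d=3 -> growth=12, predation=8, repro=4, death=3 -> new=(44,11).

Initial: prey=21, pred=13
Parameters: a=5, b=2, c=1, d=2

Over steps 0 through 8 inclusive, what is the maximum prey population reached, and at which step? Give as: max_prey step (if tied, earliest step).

Step 1: prey: 21+10-5=26; pred: 13+2-2=13
Step 2: prey: 26+13-6=33; pred: 13+3-2=14
Step 3: prey: 33+16-9=40; pred: 14+4-2=16
Step 4: prey: 40+20-12=48; pred: 16+6-3=19
Step 5: prey: 48+24-18=54; pred: 19+9-3=25
Step 6: prey: 54+27-27=54; pred: 25+13-5=33
Step 7: prey: 54+27-35=46; pred: 33+17-6=44
Step 8: prey: 46+23-40=29; pred: 44+20-8=56
Max prey = 54 at step 5

Answer: 54 5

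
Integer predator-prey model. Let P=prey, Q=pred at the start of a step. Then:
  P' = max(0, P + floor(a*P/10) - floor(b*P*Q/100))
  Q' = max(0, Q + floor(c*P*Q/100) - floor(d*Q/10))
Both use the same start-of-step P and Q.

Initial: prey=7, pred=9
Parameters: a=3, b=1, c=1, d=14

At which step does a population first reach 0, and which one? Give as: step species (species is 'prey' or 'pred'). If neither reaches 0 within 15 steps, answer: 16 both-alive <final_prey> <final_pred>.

Step 1: prey: 7+2-0=9; pred: 9+0-12=0
First extinction: pred at step 1

Answer: 1 pred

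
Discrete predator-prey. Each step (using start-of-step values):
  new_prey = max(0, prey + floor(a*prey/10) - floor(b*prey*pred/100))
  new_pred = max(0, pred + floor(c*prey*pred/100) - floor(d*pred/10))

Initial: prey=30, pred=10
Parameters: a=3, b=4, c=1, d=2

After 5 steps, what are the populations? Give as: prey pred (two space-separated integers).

Step 1: prey: 30+9-12=27; pred: 10+3-2=11
Step 2: prey: 27+8-11=24; pred: 11+2-2=11
Step 3: prey: 24+7-10=21; pred: 11+2-2=11
Step 4: prey: 21+6-9=18; pred: 11+2-2=11
Step 5: prey: 18+5-7=16; pred: 11+1-2=10

Answer: 16 10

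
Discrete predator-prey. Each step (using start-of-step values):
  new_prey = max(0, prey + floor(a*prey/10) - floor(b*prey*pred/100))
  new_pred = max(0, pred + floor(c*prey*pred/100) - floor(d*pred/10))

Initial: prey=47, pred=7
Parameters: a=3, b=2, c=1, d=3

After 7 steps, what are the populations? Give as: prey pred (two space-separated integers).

Answer: 33 43

Derivation:
Step 1: prey: 47+14-6=55; pred: 7+3-2=8
Step 2: prey: 55+16-8=63; pred: 8+4-2=10
Step 3: prey: 63+18-12=69; pred: 10+6-3=13
Step 4: prey: 69+20-17=72; pred: 13+8-3=18
Step 5: prey: 72+21-25=68; pred: 18+12-5=25
Step 6: prey: 68+20-34=54; pred: 25+17-7=35
Step 7: prey: 54+16-37=33; pred: 35+18-10=43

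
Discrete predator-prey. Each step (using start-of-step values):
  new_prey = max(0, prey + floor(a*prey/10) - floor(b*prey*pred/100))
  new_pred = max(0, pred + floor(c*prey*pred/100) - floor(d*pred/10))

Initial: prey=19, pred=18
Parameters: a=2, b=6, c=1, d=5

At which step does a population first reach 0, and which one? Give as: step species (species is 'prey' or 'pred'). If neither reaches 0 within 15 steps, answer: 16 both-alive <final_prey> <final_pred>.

Answer: 16 both-alive 1 1

Derivation:
Step 1: prey: 19+3-20=2; pred: 18+3-9=12
Step 2: prey: 2+0-1=1; pred: 12+0-6=6
Step 3: prey: 1+0-0=1; pred: 6+0-3=3
Step 4: prey: 1+0-0=1; pred: 3+0-1=2
Step 5: prey: 1+0-0=1; pred: 2+0-1=1
Step 6: prey: 1+0-0=1; pred: 1+0-0=1
Steps 7-15: state stable at prey=1, pred=1 (no change)
No extinction within 15 steps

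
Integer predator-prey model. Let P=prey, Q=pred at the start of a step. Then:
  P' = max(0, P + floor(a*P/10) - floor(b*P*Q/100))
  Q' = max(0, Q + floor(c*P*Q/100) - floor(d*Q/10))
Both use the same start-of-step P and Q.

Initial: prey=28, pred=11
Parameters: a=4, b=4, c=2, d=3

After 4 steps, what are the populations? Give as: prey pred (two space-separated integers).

Step 1: prey: 28+11-12=27; pred: 11+6-3=14
Step 2: prey: 27+10-15=22; pred: 14+7-4=17
Step 3: prey: 22+8-14=16; pred: 17+7-5=19
Step 4: prey: 16+6-12=10; pred: 19+6-5=20

Answer: 10 20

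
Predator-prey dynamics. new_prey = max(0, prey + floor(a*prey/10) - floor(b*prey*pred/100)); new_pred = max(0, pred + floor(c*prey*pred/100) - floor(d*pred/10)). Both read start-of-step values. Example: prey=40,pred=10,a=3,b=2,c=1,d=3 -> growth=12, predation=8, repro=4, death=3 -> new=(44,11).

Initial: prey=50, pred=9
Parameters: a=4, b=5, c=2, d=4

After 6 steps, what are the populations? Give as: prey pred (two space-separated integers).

Answer: 0 8

Derivation:
Step 1: prey: 50+20-22=48; pred: 9+9-3=15
Step 2: prey: 48+19-36=31; pred: 15+14-6=23
Step 3: prey: 31+12-35=8; pred: 23+14-9=28
Step 4: prey: 8+3-11=0; pred: 28+4-11=21
Step 5: prey: 0+0-0=0; pred: 21+0-8=13
Step 6: prey: 0+0-0=0; pred: 13+0-5=8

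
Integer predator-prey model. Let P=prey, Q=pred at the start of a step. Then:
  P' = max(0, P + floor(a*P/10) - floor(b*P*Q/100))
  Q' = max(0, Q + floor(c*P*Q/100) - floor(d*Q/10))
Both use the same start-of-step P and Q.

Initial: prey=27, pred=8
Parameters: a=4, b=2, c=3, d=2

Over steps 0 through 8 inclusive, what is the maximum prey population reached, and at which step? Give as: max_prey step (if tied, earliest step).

Step 1: prey: 27+10-4=33; pred: 8+6-1=13
Step 2: prey: 33+13-8=38; pred: 13+12-2=23
Step 3: prey: 38+15-17=36; pred: 23+26-4=45
Step 4: prey: 36+14-32=18; pred: 45+48-9=84
Step 5: prey: 18+7-30=0; pred: 84+45-16=113
Step 6: prey: 0+0-0=0; pred: 113+0-22=91
Step 7: prey: 0+0-0=0; pred: 91+0-18=73
Step 8: prey: 0+0-0=0; pred: 73+0-14=59
Max prey = 38 at step 2

Answer: 38 2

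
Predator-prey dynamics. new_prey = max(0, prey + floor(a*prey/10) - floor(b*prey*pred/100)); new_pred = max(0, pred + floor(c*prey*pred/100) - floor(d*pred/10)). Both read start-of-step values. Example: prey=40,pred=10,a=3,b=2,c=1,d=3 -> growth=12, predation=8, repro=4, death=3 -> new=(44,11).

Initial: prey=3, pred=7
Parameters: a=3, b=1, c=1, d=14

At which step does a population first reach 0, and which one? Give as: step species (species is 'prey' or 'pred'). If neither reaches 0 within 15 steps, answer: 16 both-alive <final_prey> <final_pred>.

Answer: 1 pred

Derivation:
Step 1: prey: 3+0-0=3; pred: 7+0-9=0
First extinction: pred at step 1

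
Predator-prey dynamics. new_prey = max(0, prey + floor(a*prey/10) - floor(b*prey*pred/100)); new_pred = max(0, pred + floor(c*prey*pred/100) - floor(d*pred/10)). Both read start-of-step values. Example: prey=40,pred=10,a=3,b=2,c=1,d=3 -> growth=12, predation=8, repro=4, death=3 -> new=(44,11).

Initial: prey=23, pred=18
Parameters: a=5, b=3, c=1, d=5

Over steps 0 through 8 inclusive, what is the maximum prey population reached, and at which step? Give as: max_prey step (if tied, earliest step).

Answer: 130 8

Derivation:
Step 1: prey: 23+11-12=22; pred: 18+4-9=13
Step 2: prey: 22+11-8=25; pred: 13+2-6=9
Step 3: prey: 25+12-6=31; pred: 9+2-4=7
Step 4: prey: 31+15-6=40; pred: 7+2-3=6
Step 5: prey: 40+20-7=53; pred: 6+2-3=5
Step 6: prey: 53+26-7=72; pred: 5+2-2=5
Step 7: prey: 72+36-10=98; pred: 5+3-2=6
Step 8: prey: 98+49-17=130; pred: 6+5-3=8
Max prey = 130 at step 8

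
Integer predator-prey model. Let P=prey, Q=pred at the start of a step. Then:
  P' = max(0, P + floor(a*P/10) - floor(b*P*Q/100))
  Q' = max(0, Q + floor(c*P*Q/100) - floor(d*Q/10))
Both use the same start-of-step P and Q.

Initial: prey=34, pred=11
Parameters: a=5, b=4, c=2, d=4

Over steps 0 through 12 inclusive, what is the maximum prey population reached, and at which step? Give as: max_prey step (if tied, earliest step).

Answer: 37 1

Derivation:
Step 1: prey: 34+17-14=37; pred: 11+7-4=14
Step 2: prey: 37+18-20=35; pred: 14+10-5=19
Step 3: prey: 35+17-26=26; pred: 19+13-7=25
Step 4: prey: 26+13-26=13; pred: 25+13-10=28
Step 5: prey: 13+6-14=5; pred: 28+7-11=24
Step 6: prey: 5+2-4=3; pred: 24+2-9=17
Step 7: prey: 3+1-2=2; pred: 17+1-6=12
Step 8: prey: 2+1-0=3; pred: 12+0-4=8
Step 9: prey: 3+1-0=4; pred: 8+0-3=5
Step 10: prey: 4+2-0=6; pred: 5+0-2=3
Step 11: prey: 6+3-0=9; pred: 3+0-1=2
Step 12: prey: 9+4-0=13; pred: 2+0-0=2
Max prey = 37 at step 1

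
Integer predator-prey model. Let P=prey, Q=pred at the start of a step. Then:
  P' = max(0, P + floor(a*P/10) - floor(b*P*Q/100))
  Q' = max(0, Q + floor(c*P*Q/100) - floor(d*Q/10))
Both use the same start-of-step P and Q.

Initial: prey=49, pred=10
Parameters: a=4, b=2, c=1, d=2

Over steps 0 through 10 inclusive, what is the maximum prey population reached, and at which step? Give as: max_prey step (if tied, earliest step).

Answer: 72 3

Derivation:
Step 1: prey: 49+19-9=59; pred: 10+4-2=12
Step 2: prey: 59+23-14=68; pred: 12+7-2=17
Step 3: prey: 68+27-23=72; pred: 17+11-3=25
Step 4: prey: 72+28-36=64; pred: 25+18-5=38
Step 5: prey: 64+25-48=41; pred: 38+24-7=55
Step 6: prey: 41+16-45=12; pred: 55+22-11=66
Step 7: prey: 12+4-15=1; pred: 66+7-13=60
Step 8: prey: 1+0-1=0; pred: 60+0-12=48
Step 9: prey: 0+0-0=0; pred: 48+0-9=39
Step 10: prey: 0+0-0=0; pred: 39+0-7=32
Max prey = 72 at step 3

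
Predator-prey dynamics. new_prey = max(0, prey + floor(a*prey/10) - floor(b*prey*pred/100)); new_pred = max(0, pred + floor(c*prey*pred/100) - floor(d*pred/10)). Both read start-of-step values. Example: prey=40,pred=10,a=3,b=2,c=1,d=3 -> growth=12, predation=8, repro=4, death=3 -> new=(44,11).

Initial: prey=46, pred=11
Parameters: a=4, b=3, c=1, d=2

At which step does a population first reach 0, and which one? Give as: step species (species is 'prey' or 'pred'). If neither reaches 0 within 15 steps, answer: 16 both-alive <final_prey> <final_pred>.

Step 1: prey: 46+18-15=49; pred: 11+5-2=14
Step 2: prey: 49+19-20=48; pred: 14+6-2=18
Step 3: prey: 48+19-25=42; pred: 18+8-3=23
Step 4: prey: 42+16-28=30; pred: 23+9-4=28
Step 5: prey: 30+12-25=17; pred: 28+8-5=31
Step 6: prey: 17+6-15=8; pred: 31+5-6=30
Step 7: prey: 8+3-7=4; pred: 30+2-6=26
Step 8: prey: 4+1-3=2; pred: 26+1-5=22
Step 9: prey: 2+0-1=1; pred: 22+0-4=18
Step 10: prey: 1+0-0=1; pred: 18+0-3=15
Step 11: prey: 1+0-0=1; pred: 15+0-3=12
Step 12: prey: 1+0-0=1; pred: 12+0-2=10
Step 13: prey: 1+0-0=1; pred: 10+0-2=8
Step 14: prey: 1+0-0=1; pred: 8+0-1=7
Step 15: prey: 1+0-0=1; pred: 7+0-1=6
No extinction within 15 steps

Answer: 16 both-alive 1 6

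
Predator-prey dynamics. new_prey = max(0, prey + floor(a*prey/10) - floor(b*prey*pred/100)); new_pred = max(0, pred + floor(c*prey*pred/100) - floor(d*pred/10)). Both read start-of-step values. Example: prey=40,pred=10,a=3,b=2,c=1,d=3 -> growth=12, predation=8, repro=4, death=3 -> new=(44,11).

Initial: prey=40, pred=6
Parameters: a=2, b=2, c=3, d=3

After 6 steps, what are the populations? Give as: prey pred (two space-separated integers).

Step 1: prey: 40+8-4=44; pred: 6+7-1=12
Step 2: prey: 44+8-10=42; pred: 12+15-3=24
Step 3: prey: 42+8-20=30; pred: 24+30-7=47
Step 4: prey: 30+6-28=8; pred: 47+42-14=75
Step 5: prey: 8+1-12=0; pred: 75+18-22=71
Step 6: prey: 0+0-0=0; pred: 71+0-21=50

Answer: 0 50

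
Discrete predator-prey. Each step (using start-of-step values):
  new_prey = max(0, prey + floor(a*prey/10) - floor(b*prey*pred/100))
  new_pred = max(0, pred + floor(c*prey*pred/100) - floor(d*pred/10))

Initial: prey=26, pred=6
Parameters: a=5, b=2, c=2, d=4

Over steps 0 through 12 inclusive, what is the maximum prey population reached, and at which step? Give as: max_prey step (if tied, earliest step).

Answer: 77 4

Derivation:
Step 1: prey: 26+13-3=36; pred: 6+3-2=7
Step 2: prey: 36+18-5=49; pred: 7+5-2=10
Step 3: prey: 49+24-9=64; pred: 10+9-4=15
Step 4: prey: 64+32-19=77; pred: 15+19-6=28
Step 5: prey: 77+38-43=72; pred: 28+43-11=60
Step 6: prey: 72+36-86=22; pred: 60+86-24=122
Step 7: prey: 22+11-53=0; pred: 122+53-48=127
Step 8: prey: 0+0-0=0; pred: 127+0-50=77
Step 9: prey: 0+0-0=0; pred: 77+0-30=47
Step 10: prey: 0+0-0=0; pred: 47+0-18=29
Step 11: prey: 0+0-0=0; pred: 29+0-11=18
Step 12: prey: 0+0-0=0; pred: 18+0-7=11
Max prey = 77 at step 4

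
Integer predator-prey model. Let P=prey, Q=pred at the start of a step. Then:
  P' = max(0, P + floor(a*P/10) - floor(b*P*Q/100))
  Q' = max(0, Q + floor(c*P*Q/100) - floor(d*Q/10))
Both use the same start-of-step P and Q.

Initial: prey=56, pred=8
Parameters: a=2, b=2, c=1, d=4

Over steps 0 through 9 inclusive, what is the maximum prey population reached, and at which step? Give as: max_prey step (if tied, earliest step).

Step 1: prey: 56+11-8=59; pred: 8+4-3=9
Step 2: prey: 59+11-10=60; pred: 9+5-3=11
Step 3: prey: 60+12-13=59; pred: 11+6-4=13
Step 4: prey: 59+11-15=55; pred: 13+7-5=15
Step 5: prey: 55+11-16=50; pred: 15+8-6=17
Step 6: prey: 50+10-17=43; pred: 17+8-6=19
Step 7: prey: 43+8-16=35; pred: 19+8-7=20
Step 8: prey: 35+7-14=28; pred: 20+7-8=19
Step 9: prey: 28+5-10=23; pred: 19+5-7=17
Max prey = 60 at step 2

Answer: 60 2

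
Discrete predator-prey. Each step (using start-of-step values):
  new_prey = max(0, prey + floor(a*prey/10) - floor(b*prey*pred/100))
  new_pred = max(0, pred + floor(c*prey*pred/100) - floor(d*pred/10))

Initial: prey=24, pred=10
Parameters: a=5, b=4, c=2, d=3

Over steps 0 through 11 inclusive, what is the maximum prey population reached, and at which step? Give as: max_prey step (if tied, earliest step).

Answer: 29 2

Derivation:
Step 1: prey: 24+12-9=27; pred: 10+4-3=11
Step 2: prey: 27+13-11=29; pred: 11+5-3=13
Step 3: prey: 29+14-15=28; pred: 13+7-3=17
Step 4: prey: 28+14-19=23; pred: 17+9-5=21
Step 5: prey: 23+11-19=15; pred: 21+9-6=24
Step 6: prey: 15+7-14=8; pred: 24+7-7=24
Step 7: prey: 8+4-7=5; pred: 24+3-7=20
Step 8: prey: 5+2-4=3; pred: 20+2-6=16
Step 9: prey: 3+1-1=3; pred: 16+0-4=12
Step 10: prey: 3+1-1=3; pred: 12+0-3=9
Step 11: prey: 3+1-1=3; pred: 9+0-2=7
Max prey = 29 at step 2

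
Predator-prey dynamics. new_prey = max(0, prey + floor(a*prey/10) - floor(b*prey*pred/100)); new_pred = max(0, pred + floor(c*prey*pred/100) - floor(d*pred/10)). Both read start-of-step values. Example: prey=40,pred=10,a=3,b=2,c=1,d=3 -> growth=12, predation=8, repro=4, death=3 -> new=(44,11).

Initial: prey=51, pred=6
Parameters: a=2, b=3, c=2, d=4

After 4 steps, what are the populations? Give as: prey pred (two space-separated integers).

Answer: 15 32

Derivation:
Step 1: prey: 51+10-9=52; pred: 6+6-2=10
Step 2: prey: 52+10-15=47; pred: 10+10-4=16
Step 3: prey: 47+9-22=34; pred: 16+15-6=25
Step 4: prey: 34+6-25=15; pred: 25+17-10=32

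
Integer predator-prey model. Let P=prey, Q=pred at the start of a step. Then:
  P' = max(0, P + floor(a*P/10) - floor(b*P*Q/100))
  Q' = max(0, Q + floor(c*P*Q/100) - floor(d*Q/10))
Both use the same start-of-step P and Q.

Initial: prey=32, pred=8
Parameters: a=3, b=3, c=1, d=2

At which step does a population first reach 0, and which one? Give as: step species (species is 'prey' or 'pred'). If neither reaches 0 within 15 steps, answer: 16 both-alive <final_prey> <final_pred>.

Answer: 16 both-alive 8 7

Derivation:
Step 1: prey: 32+9-7=34; pred: 8+2-1=9
Step 2: prey: 34+10-9=35; pred: 9+3-1=11
Step 3: prey: 35+10-11=34; pred: 11+3-2=12
Step 4: prey: 34+10-12=32; pred: 12+4-2=14
Step 5: prey: 32+9-13=28; pred: 14+4-2=16
Step 6: prey: 28+8-13=23; pred: 16+4-3=17
Step 7: prey: 23+6-11=18; pred: 17+3-3=17
Step 8: prey: 18+5-9=14; pred: 17+3-3=17
Step 9: prey: 14+4-7=11; pred: 17+2-3=16
Step 10: prey: 11+3-5=9; pred: 16+1-3=14
Step 11: prey: 9+2-3=8; pred: 14+1-2=13
Step 12: prey: 8+2-3=7; pred: 13+1-2=12
Step 13: prey: 7+2-2=7; pred: 12+0-2=10
Step 14: prey: 7+2-2=7; pred: 10+0-2=8
Step 15: prey: 7+2-1=8; pred: 8+0-1=7
No extinction within 15 steps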